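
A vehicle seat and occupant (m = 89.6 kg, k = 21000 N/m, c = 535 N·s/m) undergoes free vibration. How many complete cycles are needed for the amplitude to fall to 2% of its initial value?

4 cycles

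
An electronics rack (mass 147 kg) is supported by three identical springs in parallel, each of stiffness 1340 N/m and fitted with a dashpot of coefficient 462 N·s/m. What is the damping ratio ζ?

0.300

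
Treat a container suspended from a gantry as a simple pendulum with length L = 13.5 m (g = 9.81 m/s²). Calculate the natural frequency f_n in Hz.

0.136 Hz

For a simple pendulum ω_n = √(g/L) = √(9.81/13.5) = √0.7267 = 0.8524 rad/s.
f_n = ω_n/(2π) = 0.8524/6.283 = 0.1357 Hz.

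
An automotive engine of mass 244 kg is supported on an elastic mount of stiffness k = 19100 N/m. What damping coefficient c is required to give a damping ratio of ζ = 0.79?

3410 N·s/m

c_c = 2√(k·m) = 2√(19100 × 244) = 4318 N·s/m.
c = ζ·c_c = 0.79 × 4318 = 3411 N·s/m.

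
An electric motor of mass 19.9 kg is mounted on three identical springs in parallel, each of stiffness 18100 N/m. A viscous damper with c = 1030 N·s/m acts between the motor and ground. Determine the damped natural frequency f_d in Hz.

Parallel springs add: k_eq = 3 × 18100 = 54300 N/m.
ω_n = √(k_eq/m) = √(54300/19.9) = 52.24 rad/s.
Critical damping c_c = 2√(k_eq·m) = 2√(54300 × 19.9) = 2079 N·s/m, so ζ = c/c_c = 1030/2079 = 0.4954.
ω_d = ω_n√(1 − ζ²) = 52.24 × √(1 − 0.245) = 45.38 rad/s.
f_d = ω_d/(2π) = 7.222 Hz.

7.22 Hz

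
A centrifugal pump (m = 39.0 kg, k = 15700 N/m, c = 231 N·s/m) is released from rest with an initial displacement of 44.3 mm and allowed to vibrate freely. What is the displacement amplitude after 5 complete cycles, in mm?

0.408 mm

ζ = c/(2√(km)) = 231/(2√(15700 × 39.0)) = 231/1565 = 0.1476.
Logarithmic decrement δ = 2πζ/√(1 − ζ²) = 2π × 0.1476/√(1 − 0.0218) = 0.9377.
After n cycles, x_n/x₀ = e^(−nδ), so x_5 = 44.3 × e^(−5 × 0.9377) = 44.3 × 0.009201 = 0.4076 mm.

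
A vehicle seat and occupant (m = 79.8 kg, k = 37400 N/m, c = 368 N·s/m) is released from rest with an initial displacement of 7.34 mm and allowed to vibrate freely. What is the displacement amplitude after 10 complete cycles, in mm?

0.00876 mm

ζ = c/(2√(km)) = 368/(2√(37400 × 79.8)) = 368/3455 = 0.1065.
Logarithmic decrement δ = 2πζ/√(1 − ζ²) = 2π × 0.1065/√(1 − 0.0113) = 0.6730.
After n cycles, x_n/x₀ = e^(−nδ), so x_10 = 7.34 × e^(−10 × 0.6730) = 7.34 × 0.001194 = 0.008765 mm.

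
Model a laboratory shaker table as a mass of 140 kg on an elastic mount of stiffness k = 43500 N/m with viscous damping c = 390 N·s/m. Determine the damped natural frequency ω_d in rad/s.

17.6 rad/s

ω_n = √(k/m) = √(43500/140) = 17.63 rad/s.
Critical damping c_c = 2√(k·m) = 2√(43500 × 140) = 4936 N·s/m, so ζ = c/c_c = 390/4936 = 0.07902.
ω_d = ω_n√(1 − ζ²) = 17.63 × √(1 − 0.00624) = 17.57 rad/s.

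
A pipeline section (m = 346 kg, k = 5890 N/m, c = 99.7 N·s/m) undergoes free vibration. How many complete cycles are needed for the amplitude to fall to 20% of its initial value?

8 cycles

ζ = c/(2√(km)) = 99.7/(2√(5890 × 346)) = 99.7/2855 = 0.03492.
Logarithmic decrement δ = 2πζ/√(1 − ζ²) = 2π × 0.03492/√(1 − 0.00122) = 0.2195.
x_n/x₀ = e^(−nδ) ≤ 0.2; take ln: n ≥ ln(1/0.2)/δ = 1.609/0.2195 = 7.331.
So 8 complete cycles are required.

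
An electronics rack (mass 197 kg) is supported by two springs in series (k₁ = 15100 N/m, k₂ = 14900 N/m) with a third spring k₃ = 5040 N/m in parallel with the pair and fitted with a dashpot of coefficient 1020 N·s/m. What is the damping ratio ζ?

0.324

Series pair: k_s = k₁k₂/(k₁+k₂) = (15100)(14900)/(15100 + 14900) = 7500 N/m. In parallel with k₃: k_eq = 7500 + 5040 = 12540 N/m.
ω_n = √(k_eq/m) = √(12540/197) = 7.978 rad/s.
Critical damping c_c = 2√(k_eq·m) = 2√(12540 × 197) = 3143 N·s/m, so ζ = c/c_c = 1020/3143 = 0.3245.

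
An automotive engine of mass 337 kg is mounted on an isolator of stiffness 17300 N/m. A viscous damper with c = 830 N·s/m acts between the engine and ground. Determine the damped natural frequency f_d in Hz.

ω_n = √(k/m) = √(17300/337) = 7.165 rad/s.
Critical damping c_c = 2√(k·m) = 2√(17300 × 337) = 4829 N·s/m, so ζ = c/c_c = 830/4829 = 0.1719.
ω_d = ω_n√(1 − ζ²) = 7.165 × √(1 − 0.0295) = 7.058 rad/s.
f_d = ω_d/(2π) = 1.123 Hz.

1.12 Hz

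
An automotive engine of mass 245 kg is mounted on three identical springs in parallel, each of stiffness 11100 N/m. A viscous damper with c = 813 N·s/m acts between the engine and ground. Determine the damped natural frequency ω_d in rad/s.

11.5 rad/s

Parallel springs add: k_eq = 3 × 11100 = 33300 N/m.
ω_n = √(k_eq/m) = √(33300/245) = 11.66 rad/s.
Critical damping c_c = 2√(k_eq·m) = 2√(33300 × 245) = 5713 N·s/m, so ζ = c/c_c = 813/5713 = 0.1423.
ω_d = ω_n√(1 − ζ²) = 11.66 × √(1 − 0.0203) = 11.54 rad/s.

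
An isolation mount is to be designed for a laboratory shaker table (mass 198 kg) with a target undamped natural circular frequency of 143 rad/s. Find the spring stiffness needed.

k = m·ω_n² = 198 × 143.0² = 198 × 20450 = 4049000 N/m.

4050000 N/m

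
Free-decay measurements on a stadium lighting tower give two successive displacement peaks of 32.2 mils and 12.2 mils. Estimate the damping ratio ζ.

0.153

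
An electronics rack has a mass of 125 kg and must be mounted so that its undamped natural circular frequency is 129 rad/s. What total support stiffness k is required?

k = m·ω_n² = 125 × 129.0² = 125 × 16640 = 2080000 N/m.

2080000 N/m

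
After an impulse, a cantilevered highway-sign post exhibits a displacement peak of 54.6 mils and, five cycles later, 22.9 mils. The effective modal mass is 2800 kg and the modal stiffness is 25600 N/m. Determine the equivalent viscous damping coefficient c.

468 N·s/m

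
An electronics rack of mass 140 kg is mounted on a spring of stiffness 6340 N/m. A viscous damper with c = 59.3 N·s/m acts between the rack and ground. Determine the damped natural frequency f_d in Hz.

ω_n = √(k/m) = √(6340/140) = 6.729 rad/s.
Critical damping c_c = 2√(k·m) = 2√(6340 × 140) = 1884 N·s/m, so ζ = c/c_c = 59.3/1884 = 0.03147.
ω_d = ω_n√(1 − ζ²) = 6.729 × √(1 − 0.000990) = 6.726 rad/s.
f_d = ω_d/(2π) = 1.070 Hz.

1.07 Hz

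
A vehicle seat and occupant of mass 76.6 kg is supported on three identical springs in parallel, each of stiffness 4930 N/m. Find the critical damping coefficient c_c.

2130 N·s/m

Parallel springs add: k_eq = 3 × 4930 = 14790 N/m.
c_c = 2√(k_eq·m) = 2√(14790 × 76.6) = 2 × 1064 = 2129 N·s/m.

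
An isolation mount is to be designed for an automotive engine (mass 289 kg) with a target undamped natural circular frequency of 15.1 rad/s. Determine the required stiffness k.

65900 N/m

k = m·ω_n² = 289 × 15.10² = 289 × 228.0 = 65890 N/m.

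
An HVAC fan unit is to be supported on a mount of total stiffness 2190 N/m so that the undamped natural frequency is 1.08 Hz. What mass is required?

ω_n = 2πf_n = 2π × 1.08 = 6.786 rad/s.
m = k/ω_n² = 2190/6.786² = 2190/46.05 = 47.56 kg.

47.6 kg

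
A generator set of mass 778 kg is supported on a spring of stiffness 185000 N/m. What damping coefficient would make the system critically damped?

c_c = 2√(k·m) = 2√(185000 × 778) = 2 × 12000 = 23990 N·s/m.

24000 N·s/m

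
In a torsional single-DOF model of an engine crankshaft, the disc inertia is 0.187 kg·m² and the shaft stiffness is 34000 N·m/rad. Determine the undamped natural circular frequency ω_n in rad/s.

ω_n = √(k_t/J) = √(34000/0.187) = √181800 = 426.4 rad/s.

426 rad/s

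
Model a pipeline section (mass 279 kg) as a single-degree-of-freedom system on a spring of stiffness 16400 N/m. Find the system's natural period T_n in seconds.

0.820 s

ω_n = √(k/m) = √(16400/279) = √58.78 = 7.667 rad/s.
T_n = 2π/ω_n = 6.283/7.667 = 0.8195 s.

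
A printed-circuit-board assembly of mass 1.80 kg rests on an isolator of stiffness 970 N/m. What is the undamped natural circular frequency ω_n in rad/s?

23.2 rad/s

ω_n = √(k/m) = √(970.0/1.80) = √538.9 = 23.21 rad/s.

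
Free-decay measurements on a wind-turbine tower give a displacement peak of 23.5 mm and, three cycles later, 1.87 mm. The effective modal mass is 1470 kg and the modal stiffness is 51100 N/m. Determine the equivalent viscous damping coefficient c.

2310 N·s/m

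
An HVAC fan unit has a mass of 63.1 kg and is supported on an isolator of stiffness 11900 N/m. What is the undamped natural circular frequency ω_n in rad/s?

ω_n = √(k/m) = √(11900/63.1) = √188.6 = 13.73 rad/s.

13.7 rad/s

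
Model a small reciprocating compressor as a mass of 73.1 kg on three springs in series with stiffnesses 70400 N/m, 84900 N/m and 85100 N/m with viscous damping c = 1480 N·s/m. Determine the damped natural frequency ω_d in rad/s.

16.1 rad/s

Series springs: 1/k_eq = 1/70400 + 1/84900 + 1/85100 = 3.773×10^-5, so k_eq = 26500 N/m.
ω_n = √(k_eq/m) = √(26500/73.1) = 19.04 rad/s.
Critical damping c_c = 2√(k_eq·m) = 2√(26500 × 73.1) = 2784 N·s/m, so ζ = c/c_c = 1480/2784 = 0.5317.
ω_d = ω_n√(1 − ζ²) = 19.04 × √(1 − 0.283) = 16.13 rad/s.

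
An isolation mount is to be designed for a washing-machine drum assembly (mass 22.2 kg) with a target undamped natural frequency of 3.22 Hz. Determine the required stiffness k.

ω_n = 2πf_n = 2π × 3.22 = 20.23 rad/s.
k = m·ω_n² = 22.2 × 20.23² = 22.2 × 409.3 = 9087 N/m.

9090 N/m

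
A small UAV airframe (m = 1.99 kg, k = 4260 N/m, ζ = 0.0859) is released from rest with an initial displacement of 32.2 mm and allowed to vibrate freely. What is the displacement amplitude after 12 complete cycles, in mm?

Logarithmic decrement δ = 2πζ/√(1 − ζ²) = 2π × 0.08590/√(1 − 0.00738) = 0.5417.
After n cycles, x_n/x₀ = e^(−nδ), so x_12 = 32.2 × e^(−12 × 0.5417) = 32.2 × 0.001502 = 0.04838 mm.

0.0484 mm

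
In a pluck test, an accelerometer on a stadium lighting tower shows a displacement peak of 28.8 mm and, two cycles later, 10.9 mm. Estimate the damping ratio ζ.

0.0771

Logarithmic decrement δ = (1/n)·ln(x₀/x_n) = (1/2)·ln(28.8/10.9) = (1/2)·ln(2.642) = 0.4858.
ζ = δ/√(4π² + δ²) = 0.4858/√(39.48 + 0.236) = 0.4858/6.302 = 0.07709.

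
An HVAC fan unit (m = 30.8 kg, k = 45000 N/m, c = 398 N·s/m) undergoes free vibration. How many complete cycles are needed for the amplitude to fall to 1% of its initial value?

ζ = c/(2√(km)) = 398/(2√(45000 × 30.8)) = 398/2355 = 0.1690.
Logarithmic decrement δ = 2πζ/√(1 − ζ²) = 2π × 0.1690/√(1 − 0.0286) = 1.078.
x_n/x₀ = e^(−nδ) ≤ 0.01; take ln: n ≥ ln(1/0.01)/δ = 4.605/1.078 = 4.274.
So 5 complete cycles are required.

5 cycles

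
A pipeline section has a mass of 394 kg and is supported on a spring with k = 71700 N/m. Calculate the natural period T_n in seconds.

0.466 s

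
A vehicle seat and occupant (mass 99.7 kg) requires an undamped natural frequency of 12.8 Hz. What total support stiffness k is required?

ω_n = 2πf_n = 2π × 12.8 = 80.42 rad/s.
k = m·ω_n² = 99.7 × 80.42² = 99.7 × 6468 = 644900 N/m.

645000 N/m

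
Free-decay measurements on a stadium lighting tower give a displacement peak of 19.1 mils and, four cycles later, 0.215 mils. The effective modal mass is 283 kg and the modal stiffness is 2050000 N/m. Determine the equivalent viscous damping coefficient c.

8470 N·s/m

Logarithmic decrement δ = (1/n)·ln(x₀/x_n) = (1/4)·ln(19.1/0.215) = (1/4)·ln(88.84) = 1.122.
ζ = δ/√(4π² + δ²) = 1.122/√(39.48 + 1.26) = 1.122/6.383 = 0.1757.
c = ζ · 2√(km) = 0.1757 × 2√(2050000 × 283) = 0.1757 × 48170 = 8466 N·s/m.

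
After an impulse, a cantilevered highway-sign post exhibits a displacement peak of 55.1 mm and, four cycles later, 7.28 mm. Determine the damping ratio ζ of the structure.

0.0803

Logarithmic decrement δ = (1/n)·ln(x₀/x_n) = (1/4)·ln(55.1/7.28) = (1/4)·ln(7.569) = 0.5060.
ζ = δ/√(4π² + δ²) = 0.5060/√(39.48 + 0.256) = 0.5060/6.304 = 0.08027.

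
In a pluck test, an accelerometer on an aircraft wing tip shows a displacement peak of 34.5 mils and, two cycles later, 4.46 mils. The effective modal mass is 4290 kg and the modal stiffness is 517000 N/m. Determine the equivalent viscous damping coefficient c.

Logarithmic decrement δ = (1/n)·ln(x₀/x_n) = (1/2)·ln(34.5/4.46) = (1/2)·ln(7.735) = 1.023.
ζ = δ/√(4π² + δ²) = 1.023/√(39.48 + 1.05) = 1.023/6.366 = 0.1607.
c = ζ · 2√(km) = 0.1607 × 2√(517000 × 4290) = 0.1607 × 94190 = 15130 N·s/m.

15100 N·s/m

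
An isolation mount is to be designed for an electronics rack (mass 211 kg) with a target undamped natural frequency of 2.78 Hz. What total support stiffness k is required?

ω_n = 2πf_n = 2π × 2.78 = 17.47 rad/s.
k = m·ω_n² = 211 × 17.47² = 211 × 305.1 = 64380 N/m.

64400 N/m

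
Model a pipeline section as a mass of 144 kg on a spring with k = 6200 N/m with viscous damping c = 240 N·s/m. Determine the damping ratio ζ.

ω_n = √(k/m) = √(6200/144) = 6.562 rad/s.
Critical damping c_c = 2√(k·m) = 2√(6200 × 144) = 1890 N·s/m, so ζ = c/c_c = 240/1890 = 0.1270.

0.127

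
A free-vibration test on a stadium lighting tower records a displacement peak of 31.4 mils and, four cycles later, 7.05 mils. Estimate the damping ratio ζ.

0.0593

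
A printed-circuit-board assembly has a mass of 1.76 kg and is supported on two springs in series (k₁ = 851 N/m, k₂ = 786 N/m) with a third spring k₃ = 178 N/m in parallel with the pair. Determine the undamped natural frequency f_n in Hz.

Series pair: k_s = k₁k₂/(k₁+k₂) = (851)(786)/(851 + 786) = 408.6 N/m. In parallel with k₃: k_eq = 408.6 + 178 = 586.6 N/m.
ω_n = √(k_eq/m) = √(586.6/1.76) = √333.3 = 18.26 rad/s.
f_n = ω_n/(2π) = 18.26/6.283 = 2.906 Hz.

2.91 Hz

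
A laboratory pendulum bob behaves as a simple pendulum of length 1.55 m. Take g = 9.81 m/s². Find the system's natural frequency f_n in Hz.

For a simple pendulum ω_n = √(g/L) = √(9.81/1.55) = √6.329 = 2.516 rad/s.
f_n = ω_n/(2π) = 2.516/6.283 = 0.4004 Hz.

0.400 Hz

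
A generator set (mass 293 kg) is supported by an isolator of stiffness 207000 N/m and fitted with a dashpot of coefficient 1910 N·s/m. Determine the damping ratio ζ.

0.123

ω_n = √(k/m) = √(207000/293) = 26.58 rad/s.
Critical damping c_c = 2√(k·m) = 2√(207000 × 293) = 15580 N·s/m, so ζ = c/c_c = 1910/15580 = 0.1226.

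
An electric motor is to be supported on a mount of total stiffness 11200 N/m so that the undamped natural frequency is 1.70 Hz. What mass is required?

98.2 kg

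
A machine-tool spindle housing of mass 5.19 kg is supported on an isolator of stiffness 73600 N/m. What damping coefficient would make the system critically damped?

1240 N·s/m

c_c = 2√(k·m) = 2√(73600 × 5.19) = 2 × 618.0 = 1236 N·s/m.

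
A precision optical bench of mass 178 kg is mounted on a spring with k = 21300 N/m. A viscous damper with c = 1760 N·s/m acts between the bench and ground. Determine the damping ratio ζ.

ω_n = √(k/m) = √(21300/178) = 10.94 rad/s.
Critical damping c_c = 2√(k·m) = 2√(21300 × 178) = 3894 N·s/m, so ζ = c/c_c = 1760/3894 = 0.4519.

0.452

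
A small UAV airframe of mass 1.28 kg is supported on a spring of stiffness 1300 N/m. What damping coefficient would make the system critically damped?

c_c = 2√(k·m) = 2√(1300 × 1.28) = 2 × 40.79 = 81.58 N·s/m.

81.6 N·s/m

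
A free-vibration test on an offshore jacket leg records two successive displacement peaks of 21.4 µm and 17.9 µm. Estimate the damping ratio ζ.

0.0284

Logarithmic decrement δ = (1/n)·ln(x₀/x_n) = (1/1)·ln(21.4/17.9) = (1/1)·ln(1.196) = 0.1786.
ζ = δ/√(4π² + δ²) = 0.1786/√(39.48 + 0.0319) = 0.1786/6.286 = 0.02841.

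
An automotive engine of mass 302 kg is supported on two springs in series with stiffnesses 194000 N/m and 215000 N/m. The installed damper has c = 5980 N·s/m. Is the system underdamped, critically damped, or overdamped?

Series springs: 1/k_eq = 1/194000 + 1/215000 = 9.806×10^-6, so k_eq = 102000 N/m.
c_c = 2√(k_eq·m) = 11100 N·s/m; ζ = c/c_c = 5980/11100 = 0.539.
Since ζ < 1 the system is underdamped.

underdamped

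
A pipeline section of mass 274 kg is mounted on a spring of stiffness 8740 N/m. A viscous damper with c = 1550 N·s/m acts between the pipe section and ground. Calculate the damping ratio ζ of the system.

0.501

ω_n = √(k/m) = √(8740/274) = 5.648 rad/s.
Critical damping c_c = 2√(k·m) = 2√(8740 × 274) = 3095 N·s/m, so ζ = c/c_c = 1550/3095 = 0.5008.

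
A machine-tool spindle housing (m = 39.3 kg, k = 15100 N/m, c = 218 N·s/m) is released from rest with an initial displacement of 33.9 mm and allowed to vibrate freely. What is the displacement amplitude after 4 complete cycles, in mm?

ζ = c/(2√(km)) = 218/(2√(15100 × 39.3)) = 218/1541 = 0.1415.
Logarithmic decrement δ = 2πζ/√(1 − ζ²) = 2π × 0.1415/√(1 − 0.0200) = 0.8981.
After n cycles, x_n/x₀ = e^(−nδ), so x_4 = 33.9 × e^(−4 × 0.8981) = 33.9 × 0.02753 = 0.9334 mm.

0.933 mm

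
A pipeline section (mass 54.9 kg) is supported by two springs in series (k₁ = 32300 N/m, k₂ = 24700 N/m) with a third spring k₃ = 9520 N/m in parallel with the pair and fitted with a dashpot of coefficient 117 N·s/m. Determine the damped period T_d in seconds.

Series pair: k_s = k₁k₂/(k₁+k₂) = (32300)(24700)/(32300 + 24700) = 14000 N/m. In parallel with k₃: k_eq = 14000 + 9520 = 23520 N/m.
ω_n = √(k_eq/m) = √(23520/54.9) = 20.70 rad/s.
Critical damping c_c = 2√(k_eq·m) = 2√(23520 × 54.9) = 2273 N·s/m, so ζ = c/c_c = 117/2273 = 0.05149.
ω_d = ω_n√(1 − ζ²) = 20.70 × √(1 − 0.00265) = 20.67 rad/s.
T_d = 2π/ω_d = 0.3040 s.

0.304 s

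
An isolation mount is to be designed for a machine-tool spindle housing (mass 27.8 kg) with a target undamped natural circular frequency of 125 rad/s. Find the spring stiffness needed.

k = m·ω_n² = 27.8 × 125.0² = 27.8 × 15620 = 434400 N/m.

434000 N/m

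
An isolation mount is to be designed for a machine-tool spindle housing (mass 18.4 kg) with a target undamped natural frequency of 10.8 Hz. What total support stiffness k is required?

84700 N/m

ω_n = 2πf_n = 2π × 10.8 = 67.86 rad/s.
k = m·ω_n² = 18.4 × 67.86² = 18.4 × 4605 = 84730 N/m.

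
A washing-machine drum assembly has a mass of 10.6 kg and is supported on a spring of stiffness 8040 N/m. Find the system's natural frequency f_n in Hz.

4.38 Hz

ω_n = √(k/m) = √(8040/10.6) = √758.5 = 27.54 rad/s.
f_n = ω_n/(2π) = 27.54/6.283 = 4.383 Hz.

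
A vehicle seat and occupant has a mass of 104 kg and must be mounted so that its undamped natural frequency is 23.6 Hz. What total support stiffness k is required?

2290000 N/m

ω_n = 2πf_n = 2π × 23.6 = 148.3 rad/s.
k = m·ω_n² = 104 × 148.3² = 104 × 21990 = 2287000 N/m.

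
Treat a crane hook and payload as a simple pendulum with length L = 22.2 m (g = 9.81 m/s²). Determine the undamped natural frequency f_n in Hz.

0.106 Hz

For a simple pendulum ω_n = √(g/L) = √(9.81/22.2) = √0.4419 = 0.6647 rad/s.
f_n = ω_n/(2π) = 0.6647/6.283 = 0.1058 Hz.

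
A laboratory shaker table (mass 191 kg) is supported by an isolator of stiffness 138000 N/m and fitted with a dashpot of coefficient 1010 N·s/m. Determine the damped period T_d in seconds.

0.235 s

ω_n = √(k/m) = √(138000/191) = 26.88 rad/s.
Critical damping c_c = 2√(k·m) = 2√(138000 × 191) = 10270 N·s/m, so ζ = c/c_c = 1010/10270 = 0.09836.
ω_d = ω_n√(1 − ζ²) = 26.88 × √(1 − 0.00968) = 26.75 rad/s.
T_d = 2π/ω_d = 0.2349 s.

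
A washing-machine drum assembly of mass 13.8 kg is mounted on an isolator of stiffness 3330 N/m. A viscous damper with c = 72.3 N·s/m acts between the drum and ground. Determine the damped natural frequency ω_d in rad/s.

15.3 rad/s

ω_n = √(k/m) = √(3330/13.8) = 15.53 rad/s.
Critical damping c_c = 2√(k·m) = 2√(3330 × 13.8) = 428.7 N·s/m, so ζ = c/c_c = 72.3/428.7 = 0.1686.
ω_d = ω_n√(1 − ζ²) = 15.53 × √(1 − 0.0284) = 15.31 rad/s.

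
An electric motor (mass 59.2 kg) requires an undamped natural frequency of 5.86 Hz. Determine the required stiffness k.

80300 N/m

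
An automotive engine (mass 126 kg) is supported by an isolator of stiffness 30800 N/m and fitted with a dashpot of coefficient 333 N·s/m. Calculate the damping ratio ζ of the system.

0.0845

ω_n = √(k/m) = √(30800/126) = 15.63 rad/s.
Critical damping c_c = 2√(k·m) = 2√(30800 × 126) = 3940 N·s/m, so ζ = c/c_c = 333/3940 = 0.08452.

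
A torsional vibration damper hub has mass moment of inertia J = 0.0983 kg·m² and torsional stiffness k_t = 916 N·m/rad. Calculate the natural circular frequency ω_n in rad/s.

96.5 rad/s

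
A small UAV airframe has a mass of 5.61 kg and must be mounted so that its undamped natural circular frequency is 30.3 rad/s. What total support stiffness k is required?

5150 N/m

k = m·ω_n² = 5.61 × 30.30² = 5.61 × 918.1 = 5150 N/m.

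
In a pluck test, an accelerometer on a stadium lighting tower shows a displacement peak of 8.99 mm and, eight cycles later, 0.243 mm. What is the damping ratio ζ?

0.0717

Logarithmic decrement δ = (1/n)·ln(x₀/x_n) = (1/8)·ln(8.99/0.243) = (1/8)·ln(37.00) = 0.4514.
ζ = δ/√(4π² + δ²) = 0.4514/√(39.48 + 0.204) = 0.4514/6.299 = 0.07165.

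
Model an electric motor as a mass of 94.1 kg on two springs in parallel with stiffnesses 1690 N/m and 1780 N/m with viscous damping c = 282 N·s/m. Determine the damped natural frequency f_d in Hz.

0.937 Hz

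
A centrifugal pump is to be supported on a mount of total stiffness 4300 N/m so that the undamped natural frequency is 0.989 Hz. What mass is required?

ω_n = 2πf_n = 2π × 0.989 = 6.214 rad/s.
m = k/ω_n² = 4300/6.214² = 4300/38.61 = 111.4 kg.

111 kg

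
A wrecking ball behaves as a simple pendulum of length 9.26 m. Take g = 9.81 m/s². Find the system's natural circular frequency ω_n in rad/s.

1.03 rad/s

For a simple pendulum ω_n = √(g/L) = √(9.81/9.26) = √1.059 = 1.029 rad/s.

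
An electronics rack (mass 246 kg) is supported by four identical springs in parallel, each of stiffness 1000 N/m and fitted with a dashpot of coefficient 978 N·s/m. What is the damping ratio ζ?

Parallel springs add: k_eq = 4 × 1000 = 4000 N/m.
ω_n = √(k_eq/m) = √(4000/246) = 4.032 rad/s.
Critical damping c_c = 2√(k_eq·m) = 2√(4000 × 246) = 1984 N·s/m, so ζ = c/c_c = 978/1984 = 0.4930.

0.493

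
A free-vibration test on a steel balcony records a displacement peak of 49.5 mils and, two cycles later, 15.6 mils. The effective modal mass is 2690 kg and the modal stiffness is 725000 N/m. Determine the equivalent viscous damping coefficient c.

8080 N·s/m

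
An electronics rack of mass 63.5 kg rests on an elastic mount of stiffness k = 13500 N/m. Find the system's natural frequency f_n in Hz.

ω_n = √(k/m) = √(13500/63.5) = √212.6 = 14.58 rad/s.
f_n = ω_n/(2π) = 14.58/6.283 = 2.321 Hz.

2.32 Hz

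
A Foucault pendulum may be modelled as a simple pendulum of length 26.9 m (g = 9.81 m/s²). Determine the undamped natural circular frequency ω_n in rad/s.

0.604 rad/s

For a simple pendulum ω_n = √(g/L) = √(9.81/26.9) = √0.3647 = 0.6039 rad/s.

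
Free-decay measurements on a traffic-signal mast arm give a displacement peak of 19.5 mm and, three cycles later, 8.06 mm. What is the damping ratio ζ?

Logarithmic decrement δ = (1/n)·ln(x₀/x_n) = (1/3)·ln(19.5/8.06) = (1/3)·ln(2.419) = 0.2945.
ζ = δ/√(4π² + δ²) = 0.2945/√(39.48 + 0.0867) = 0.2945/6.290 = 0.04682.

0.0468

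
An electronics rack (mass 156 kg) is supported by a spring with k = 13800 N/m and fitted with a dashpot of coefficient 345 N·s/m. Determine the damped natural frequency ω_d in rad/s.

ω_n = √(k/m) = √(13800/156) = 9.405 rad/s.
Critical damping c_c = 2√(k·m) = 2√(13800 × 156) = 2934 N·s/m, so ζ = c/c_c = 345/2934 = 0.1176.
ω_d = ω_n√(1 − ζ²) = 9.405 × √(1 − 0.0138) = 9.340 rad/s.

9.34 rad/s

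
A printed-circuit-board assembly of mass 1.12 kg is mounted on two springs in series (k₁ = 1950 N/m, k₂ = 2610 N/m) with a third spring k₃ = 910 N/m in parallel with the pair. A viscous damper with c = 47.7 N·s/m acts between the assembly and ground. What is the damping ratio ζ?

Series pair: k_s = k₁k₂/(k₁+k₂) = (1950)(2610)/(1950 + 2610) = 1116 N/m. In parallel with k₃: k_eq = 1116 + 910 = 2026 N/m.
ω_n = √(k_eq/m) = √(2026/1.12) = 42.53 rad/s.
Critical damping c_c = 2√(k_eq·m) = 2√(2026 × 1.12) = 95.27 N·s/m, so ζ = c/c_c = 47.7/95.27 = 0.5007.

0.501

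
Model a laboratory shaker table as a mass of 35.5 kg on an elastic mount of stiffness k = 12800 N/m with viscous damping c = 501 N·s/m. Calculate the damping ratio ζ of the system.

0.372

ω_n = √(k/m) = √(12800/35.5) = 18.99 rad/s.
Critical damping c_c = 2√(k·m) = 2√(12800 × 35.5) = 1348 N·s/m, so ζ = c/c_c = 501/1348 = 0.3716.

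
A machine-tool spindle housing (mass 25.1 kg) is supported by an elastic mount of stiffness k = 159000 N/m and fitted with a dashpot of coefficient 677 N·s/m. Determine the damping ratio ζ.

ω_n = √(k/m) = √(159000/25.1) = 79.59 rad/s.
Critical damping c_c = 2√(k·m) = 2√(159000 × 25.1) = 3995 N·s/m, so ζ = c/c_c = 677/3995 = 0.1694.

0.169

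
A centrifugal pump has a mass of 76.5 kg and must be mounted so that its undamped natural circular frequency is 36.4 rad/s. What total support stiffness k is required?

101000 N/m

k = m·ω_n² = 76.5 × 36.40² = 76.5 × 1325 = 101400 N/m.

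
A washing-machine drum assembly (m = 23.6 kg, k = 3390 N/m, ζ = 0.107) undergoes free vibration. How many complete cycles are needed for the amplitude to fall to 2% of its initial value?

6 cycles

Logarithmic decrement δ = 2πζ/√(1 − ζ²) = 2π × 0.1070/√(1 − 0.0114) = 0.6762.
x_n/x₀ = e^(−nδ) ≤ 0.02; take ln: n ≥ ln(1/0.02)/δ = 3.912/0.6762 = 5.785.
So 6 complete cycles are required.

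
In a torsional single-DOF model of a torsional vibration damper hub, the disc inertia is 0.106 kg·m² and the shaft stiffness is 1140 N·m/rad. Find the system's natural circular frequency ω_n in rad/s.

ω_n = √(k_t/J) = √(1140/0.106) = √10750 = 103.7 rad/s.

104 rad/s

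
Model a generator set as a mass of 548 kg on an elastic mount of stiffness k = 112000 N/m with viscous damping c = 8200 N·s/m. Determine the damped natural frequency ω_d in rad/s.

ω_n = √(k/m) = √(112000/548) = 14.30 rad/s.
Critical damping c_c = 2√(k·m) = 2√(112000 × 548) = 15670 N·s/m, so ζ = c/c_c = 8200/15670 = 0.5233.
ω_d = ω_n√(1 − ζ²) = 14.30 × √(1 − 0.274) = 12.18 rad/s.

12.2 rad/s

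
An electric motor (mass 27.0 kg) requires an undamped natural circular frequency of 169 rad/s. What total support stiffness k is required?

771000 N/m

k = m·ω_n² = 27.0 × 169.0² = 27.0 × 28560 = 771100 N/m.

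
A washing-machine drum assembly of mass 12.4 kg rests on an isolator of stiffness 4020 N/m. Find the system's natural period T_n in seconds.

ω_n = √(k/m) = √(4020/12.4) = √324.2 = 18.01 rad/s.
T_n = 2π/ω_n = 6.283/18.01 = 0.3490 s.

0.349 s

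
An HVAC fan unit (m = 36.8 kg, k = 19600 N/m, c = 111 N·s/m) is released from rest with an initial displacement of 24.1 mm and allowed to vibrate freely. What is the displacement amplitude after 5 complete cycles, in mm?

ζ = c/(2√(km)) = 111/(2√(19600 × 36.8)) = 111/1699 = 0.06535.
Logarithmic decrement δ = 2πζ/√(1 − ζ²) = 2π × 0.06535/√(1 − 0.00427) = 0.4115.
After n cycles, x_n/x₀ = e^(−nδ), so x_5 = 24.1 × e^(−5 × 0.4115) = 24.1 × 0.1278 = 3.080 mm.

3.08 mm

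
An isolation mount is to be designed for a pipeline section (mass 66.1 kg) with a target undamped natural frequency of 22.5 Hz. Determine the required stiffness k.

1320000 N/m

ω_n = 2πf_n = 2π × 22.5 = 141.4 rad/s.
k = m·ω_n² = 66.1 × 141.4² = 66.1 × 19990 = 1321000 N/m.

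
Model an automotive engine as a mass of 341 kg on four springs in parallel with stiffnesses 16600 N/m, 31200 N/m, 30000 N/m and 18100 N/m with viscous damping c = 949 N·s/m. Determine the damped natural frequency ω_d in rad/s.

Parallel springs add: k_eq = 16600 + 31200 + 30000 + 18100 = 95900 N/m.
ω_n = √(k_eq/m) = √(95900/341) = 16.77 rad/s.
Critical damping c_c = 2√(k_eq·m) = 2√(95900 × 341) = 11440 N·s/m, so ζ = c/c_c = 949/11440 = 0.08298.
ω_d = ω_n√(1 − ζ²) = 16.77 × √(1 − 0.00688) = 16.71 rad/s.

16.7 rad/s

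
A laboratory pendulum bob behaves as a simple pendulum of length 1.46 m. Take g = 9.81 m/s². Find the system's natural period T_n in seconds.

2.42 s

For a simple pendulum ω_n = √(g/L) = √(9.81/1.46) = √6.719 = 2.592 rad/s.
T_n = 2π/ω_n = 6.283/2.592 = 2.424 s.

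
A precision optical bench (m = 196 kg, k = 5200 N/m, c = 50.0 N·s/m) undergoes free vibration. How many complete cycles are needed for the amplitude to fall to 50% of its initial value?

5 cycles

ζ = c/(2√(km)) = 50.0/(2√(5200 × 196)) = 50.0/2019 = 0.02476.
Logarithmic decrement δ = 2πζ/√(1 − ζ²) = 2π × 0.02476/√(1 − 0.000613) = 0.1556.
x_n/x₀ = e^(−nδ) ≤ 0.5; take ln: n ≥ ln(1/0.5)/δ = 0.6931/0.1556 = 4.454.
So 5 complete cycles are required.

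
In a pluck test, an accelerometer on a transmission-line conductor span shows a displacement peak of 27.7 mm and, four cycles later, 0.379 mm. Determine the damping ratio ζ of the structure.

Logarithmic decrement δ = (1/n)·ln(x₀/x_n) = (1/4)·ln(27.7/0.379) = (1/4)·ln(73.09) = 1.073.
ζ = δ/√(4π² + δ²) = 1.073/√(39.48 + 1.15) = 1.073/6.374 = 0.1683.

0.168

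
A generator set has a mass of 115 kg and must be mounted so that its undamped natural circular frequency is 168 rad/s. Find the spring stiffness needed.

3250000 N/m

k = m·ω_n² = 115 × 168.0² = 115 × 28220 = 3246000 N/m.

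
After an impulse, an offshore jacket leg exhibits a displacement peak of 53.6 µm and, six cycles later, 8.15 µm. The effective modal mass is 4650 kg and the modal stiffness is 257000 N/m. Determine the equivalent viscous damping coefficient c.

Logarithmic decrement δ = (1/n)·ln(x₀/x_n) = (1/6)·ln(53.6/8.15) = (1/6)·ln(6.577) = 0.3139.
ζ = δ/√(4π² + δ²) = 0.3139/√(39.48 + 0.0985) = 0.3139/6.291 = 0.04990.
c = ζ · 2√(km) = 0.04990 × 2√(257000 × 4650) = 0.04990 × 69140 = 3450 N·s/m.

3450 N·s/m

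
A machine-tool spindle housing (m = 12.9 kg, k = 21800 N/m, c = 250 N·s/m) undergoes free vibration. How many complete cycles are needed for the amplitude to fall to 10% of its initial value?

2 cycles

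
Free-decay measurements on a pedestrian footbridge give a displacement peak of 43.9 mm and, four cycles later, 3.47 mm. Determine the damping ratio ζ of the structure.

0.100

Logarithmic decrement δ = (1/n)·ln(x₀/x_n) = (1/4)·ln(43.9/3.47) = (1/4)·ln(12.65) = 0.6344.
ζ = δ/√(4π² + δ²) = 0.6344/√(39.48 + 0.403) = 0.6344/6.315 = 0.1005.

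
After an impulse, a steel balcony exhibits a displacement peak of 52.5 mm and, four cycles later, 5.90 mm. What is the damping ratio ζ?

Logarithmic decrement δ = (1/n)·ln(x₀/x_n) = (1/4)·ln(52.5/5.90) = (1/4)·ln(8.898) = 0.5465.
ζ = δ/√(4π² + δ²) = 0.5465/√(39.48 + 0.299) = 0.5465/6.307 = 0.08665.

0.0866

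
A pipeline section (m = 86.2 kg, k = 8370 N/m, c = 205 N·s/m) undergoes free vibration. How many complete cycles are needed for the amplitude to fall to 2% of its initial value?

ζ = c/(2√(km)) = 205/(2√(8370 × 86.2)) = 205/1699 = 0.1207.
Logarithmic decrement δ = 2πζ/√(1 − ζ²) = 2π × 0.1207/√(1 − 0.0146) = 0.7638.
x_n/x₀ = e^(−nδ) ≤ 0.02; take ln: n ≥ ln(1/0.02)/δ = 3.912/0.7638 = 5.122.
So 6 complete cycles are required.

6 cycles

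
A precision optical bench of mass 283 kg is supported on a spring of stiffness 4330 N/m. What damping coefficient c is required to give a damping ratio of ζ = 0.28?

c_c = 2√(k·m) = 2√(4330 × 283) = 2214 N·s/m.
c = ζ·c_c = 0.28 × 2214 = 619.9 N·s/m.

620 N·s/m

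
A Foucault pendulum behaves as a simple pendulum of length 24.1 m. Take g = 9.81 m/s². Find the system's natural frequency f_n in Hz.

For a simple pendulum ω_n = √(g/L) = √(9.81/24.1) = √0.4071 = 0.6380 rad/s.
f_n = ω_n/(2π) = 0.6380/6.283 = 0.1015 Hz.

0.102 Hz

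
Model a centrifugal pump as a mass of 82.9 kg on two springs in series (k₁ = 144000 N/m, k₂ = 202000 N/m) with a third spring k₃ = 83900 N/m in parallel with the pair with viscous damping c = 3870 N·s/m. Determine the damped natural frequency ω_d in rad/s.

Series pair: k_s = k₁k₂/(k₁+k₂) = (144000)(202000)/(144000 + 202000) = 84070 N/m. In parallel with k₃: k_eq = 84070 + 83900 = 168000 N/m.
ω_n = √(k_eq/m) = √(168000/82.9) = 45.01 rad/s.
Critical damping c_c = 2√(k_eq·m) = 2√(168000 × 82.9) = 7463 N·s/m, so ζ = c/c_c = 3870/7463 = 0.5185.
ω_d = ω_n√(1 − ζ²) = 45.01 × √(1 − 0.269) = 38.49 rad/s.

38.5 rad/s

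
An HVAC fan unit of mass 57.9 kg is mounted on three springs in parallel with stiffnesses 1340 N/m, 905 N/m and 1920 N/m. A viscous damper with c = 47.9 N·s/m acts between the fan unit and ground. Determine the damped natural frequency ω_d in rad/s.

8.47 rad/s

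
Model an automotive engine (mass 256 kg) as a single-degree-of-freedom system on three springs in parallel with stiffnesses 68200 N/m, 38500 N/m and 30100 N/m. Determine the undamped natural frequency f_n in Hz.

3.68 Hz

Parallel springs add: k_eq = 68200 + 38500 + 30100 = 136800 N/m.
ω_n = √(k_eq/m) = √(136800/256) = √534.4 = 23.12 rad/s.
f_n = ω_n/(2π) = 23.12/6.283 = 3.679 Hz.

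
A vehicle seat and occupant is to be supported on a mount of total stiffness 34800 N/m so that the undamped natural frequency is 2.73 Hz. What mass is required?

118 kg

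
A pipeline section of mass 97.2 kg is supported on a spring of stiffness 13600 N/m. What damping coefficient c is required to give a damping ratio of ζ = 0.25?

575 N·s/m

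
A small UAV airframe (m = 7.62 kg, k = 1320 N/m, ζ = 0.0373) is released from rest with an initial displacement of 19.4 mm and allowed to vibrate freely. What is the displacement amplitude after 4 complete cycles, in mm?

7.59 mm

Logarithmic decrement δ = 2πζ/√(1 − ζ²) = 2π × 0.03730/√(1 − 0.00139) = 0.2345.
After n cycles, x_n/x₀ = e^(−nδ), so x_4 = 19.4 × e^(−4 × 0.2345) = 19.4 × 0.3914 = 7.593 mm.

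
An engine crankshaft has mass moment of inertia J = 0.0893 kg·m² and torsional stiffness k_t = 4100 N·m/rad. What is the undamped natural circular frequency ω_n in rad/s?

214 rad/s

ω_n = √(k_t/J) = √(4100/0.0893) = √45910 = 214.3 rad/s.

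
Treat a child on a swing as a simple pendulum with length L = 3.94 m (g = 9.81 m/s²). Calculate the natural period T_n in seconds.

3.98 s

For a simple pendulum ω_n = √(g/L) = √(9.81/3.94) = √2.490 = 1.578 rad/s.
T_n = 2π/ω_n = 6.283/1.578 = 3.982 s.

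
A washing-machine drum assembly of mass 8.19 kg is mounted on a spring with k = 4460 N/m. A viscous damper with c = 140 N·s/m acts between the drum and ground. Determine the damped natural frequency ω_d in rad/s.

21.7 rad/s

ω_n = √(k/m) = √(4460/8.19) = 23.34 rad/s.
Critical damping c_c = 2√(k·m) = 2√(4460 × 8.19) = 382.2 N·s/m, so ζ = c/c_c = 140/382.2 = 0.3663.
ω_d = ω_n√(1 − ζ²) = 23.34 × √(1 − 0.134) = 21.71 rad/s.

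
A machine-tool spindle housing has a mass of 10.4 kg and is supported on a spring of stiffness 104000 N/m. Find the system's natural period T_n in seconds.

ω_n = √(k/m) = √(104000/10.4) = √10000 = 100.0 rad/s.
T_n = 2π/ω_n = 6.283/100.0 = 0.06283 s.

0.0628 s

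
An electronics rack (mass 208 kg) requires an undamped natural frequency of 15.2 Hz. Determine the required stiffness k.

1900000 N/m

ω_n = 2πf_n = 2π × 15.2 = 95.50 rad/s.
k = m·ω_n² = 208 × 95.50² = 208 × 9121 = 1897000 N/m.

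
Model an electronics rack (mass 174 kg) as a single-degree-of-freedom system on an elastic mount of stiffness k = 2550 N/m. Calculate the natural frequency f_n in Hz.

0.609 Hz

ω_n = √(k/m) = √(2550/174) = √14.66 = 3.828 rad/s.
f_n = ω_n/(2π) = 3.828/6.283 = 0.6093 Hz.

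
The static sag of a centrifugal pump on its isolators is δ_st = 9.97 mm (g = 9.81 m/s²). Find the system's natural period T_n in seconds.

ω_n = √(g/δ_st) = √(9.81/0.00997) = √984.0 = 31.37 rad/s.
T_n = 2π/ω_n = 6.283/31.37 = 0.2003 s.

0.200 s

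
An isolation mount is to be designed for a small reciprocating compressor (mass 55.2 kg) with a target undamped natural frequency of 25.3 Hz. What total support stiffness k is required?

1390000 N/m

ω_n = 2πf_n = 2π × 25.3 = 159.0 rad/s.
k = m·ω_n² = 55.2 × 159.0² = 55.2 × 25270 = 1395000 N/m.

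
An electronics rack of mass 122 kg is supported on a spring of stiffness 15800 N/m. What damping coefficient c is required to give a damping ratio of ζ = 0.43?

1190 N·s/m

c_c = 2√(k·m) = 2√(15800 × 122) = 2777 N·s/m.
c = ζ·c_c = 0.43 × 2777 = 1194 N·s/m.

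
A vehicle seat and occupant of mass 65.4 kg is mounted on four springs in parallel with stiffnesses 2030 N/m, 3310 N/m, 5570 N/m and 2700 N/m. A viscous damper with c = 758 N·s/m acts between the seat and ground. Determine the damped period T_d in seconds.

Parallel springs add: k_eq = 2030 + 3310 + 5570 + 2700 = 13610 N/m.
ω_n = √(k_eq/m) = √(13610/65.4) = 14.43 rad/s.
Critical damping c_c = 2√(k_eq·m) = 2√(13610 × 65.4) = 1887 N·s/m, so ζ = c/c_c = 758/1887 = 0.4017.
ω_d = ω_n√(1 − ζ²) = 14.43 × √(1 − 0.161) = 13.21 rad/s.
T_d = 2π/ω_d = 0.4756 s.

0.476 s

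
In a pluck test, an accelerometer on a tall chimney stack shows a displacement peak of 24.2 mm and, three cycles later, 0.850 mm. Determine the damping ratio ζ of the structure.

0.175

Logarithmic decrement δ = (1/n)·ln(x₀/x_n) = (1/3)·ln(24.2/0.850) = (1/3)·ln(28.47) = 1.116.
ζ = δ/√(4π² + δ²) = 1.116/√(39.48 + 1.25) = 1.116/6.382 = 0.1749.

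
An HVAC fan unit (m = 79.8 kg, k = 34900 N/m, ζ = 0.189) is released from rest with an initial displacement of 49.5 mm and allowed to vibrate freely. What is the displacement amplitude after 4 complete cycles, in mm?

0.392 mm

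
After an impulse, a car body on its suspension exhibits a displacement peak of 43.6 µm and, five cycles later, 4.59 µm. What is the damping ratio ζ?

0.0715

Logarithmic decrement δ = (1/n)·ln(x₀/x_n) = (1/5)·ln(43.6/4.59) = (1/5)·ln(9.499) = 0.4502.
ζ = δ/√(4π² + δ²) = 0.4502/√(39.48 + 0.203) = 0.4502/6.299 = 0.07147.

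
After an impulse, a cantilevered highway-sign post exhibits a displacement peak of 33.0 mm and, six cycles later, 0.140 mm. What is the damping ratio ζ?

0.143

Logarithmic decrement δ = (1/n)·ln(x₀/x_n) = (1/6)·ln(33.0/0.140) = (1/6)·ln(235.7) = 0.9104.
ζ = δ/√(4π² + δ²) = 0.9104/√(39.48 + 0.829) = 0.9104/6.349 = 0.1434.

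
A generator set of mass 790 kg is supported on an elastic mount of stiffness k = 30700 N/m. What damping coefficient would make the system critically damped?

9850 N·s/m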